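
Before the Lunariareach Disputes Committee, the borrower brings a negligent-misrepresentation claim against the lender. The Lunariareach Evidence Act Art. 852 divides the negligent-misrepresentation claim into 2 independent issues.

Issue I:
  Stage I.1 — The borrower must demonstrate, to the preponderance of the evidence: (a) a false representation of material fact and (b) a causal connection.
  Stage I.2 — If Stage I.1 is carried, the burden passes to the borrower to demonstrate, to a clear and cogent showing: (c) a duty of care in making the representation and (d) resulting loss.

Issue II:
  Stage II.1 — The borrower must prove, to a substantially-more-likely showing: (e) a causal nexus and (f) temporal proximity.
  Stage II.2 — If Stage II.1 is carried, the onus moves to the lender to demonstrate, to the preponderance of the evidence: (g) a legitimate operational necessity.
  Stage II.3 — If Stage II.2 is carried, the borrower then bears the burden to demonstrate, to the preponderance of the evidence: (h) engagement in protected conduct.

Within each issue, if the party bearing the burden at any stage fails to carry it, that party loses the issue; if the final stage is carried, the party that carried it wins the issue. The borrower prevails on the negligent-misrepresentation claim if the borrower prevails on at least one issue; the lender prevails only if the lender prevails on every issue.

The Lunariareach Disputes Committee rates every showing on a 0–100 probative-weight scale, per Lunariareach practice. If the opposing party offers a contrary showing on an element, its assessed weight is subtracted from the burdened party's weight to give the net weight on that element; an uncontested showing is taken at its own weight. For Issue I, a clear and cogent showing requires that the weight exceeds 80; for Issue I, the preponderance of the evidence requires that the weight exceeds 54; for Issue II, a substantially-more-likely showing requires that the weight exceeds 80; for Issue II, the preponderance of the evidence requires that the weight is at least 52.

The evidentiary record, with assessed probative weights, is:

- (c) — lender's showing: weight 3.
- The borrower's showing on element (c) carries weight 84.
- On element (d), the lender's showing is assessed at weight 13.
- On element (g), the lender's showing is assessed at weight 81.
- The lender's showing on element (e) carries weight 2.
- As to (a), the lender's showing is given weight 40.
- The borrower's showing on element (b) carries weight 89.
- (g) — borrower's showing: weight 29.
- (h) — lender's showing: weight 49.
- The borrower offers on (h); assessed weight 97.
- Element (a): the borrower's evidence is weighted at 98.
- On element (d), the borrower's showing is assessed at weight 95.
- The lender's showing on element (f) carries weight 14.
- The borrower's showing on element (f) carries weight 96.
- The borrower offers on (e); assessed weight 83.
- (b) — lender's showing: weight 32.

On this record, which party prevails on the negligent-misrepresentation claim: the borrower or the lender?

— Issue I —
At Stage I.1 the borrower must meet the preponderance of the evidence (weight exceeds 54): on (a) the weight is 98 less the opposing 40 gives net 58, which does exceed 54, so (a) meets the standard; on (b) the weight is 89 less the opposing 32 gives net 57, > 54, so (b) meets the standard.
  Stage I.1 carried; the burden remains with the borrower.
At Stage I.2 the borrower must meet a clear and cogent showing (weight exceeds 80): on (c) the weight is 84 less the opposing 3 gives net 81, which does exceed 80, so (c) meets the standard; on (d) the weight is 95 less the opposing 13 gives net 82, which does exceed 80, so (d) meets the standard.
  Stage I.2 carried; the final stage is satisfied.
Every stage carried; the borrower prevails on this issue.
— Issue II —
Stage II.1 — burden on borrower; standard: a substantially-more-likely showing (weight exceeds 80).
    (e): 83 − 2 = 81 > 80 [met]
    (f): 96 − 14 = 82 > 80 [met]
  Stage II.1 carried; the burden shifts to the lender.
Stage II.2 — burden on lender; standard: the preponderance of the evidence (weight is at least 52).
    (g): 81 − 29 = 52 ≥ 52 [met]
  Stage II.2 is satisfied; the onus moves to the borrower.
Stage II.3 — burden on borrower; standard: the preponderance of the evidence (weight is at least 52).
    (h): 97 − 49 = 48 < 52 [not met]
  Not every element is met, so the borrower fails to carry Stage II.3.
The analysis ends at Stage II.3; the lender prevails on this issue.
Per-issue: Issue I → borrower; Issue II → lender. The borrower must prevail on at least one issue; overall, the borrower prevails.

borrower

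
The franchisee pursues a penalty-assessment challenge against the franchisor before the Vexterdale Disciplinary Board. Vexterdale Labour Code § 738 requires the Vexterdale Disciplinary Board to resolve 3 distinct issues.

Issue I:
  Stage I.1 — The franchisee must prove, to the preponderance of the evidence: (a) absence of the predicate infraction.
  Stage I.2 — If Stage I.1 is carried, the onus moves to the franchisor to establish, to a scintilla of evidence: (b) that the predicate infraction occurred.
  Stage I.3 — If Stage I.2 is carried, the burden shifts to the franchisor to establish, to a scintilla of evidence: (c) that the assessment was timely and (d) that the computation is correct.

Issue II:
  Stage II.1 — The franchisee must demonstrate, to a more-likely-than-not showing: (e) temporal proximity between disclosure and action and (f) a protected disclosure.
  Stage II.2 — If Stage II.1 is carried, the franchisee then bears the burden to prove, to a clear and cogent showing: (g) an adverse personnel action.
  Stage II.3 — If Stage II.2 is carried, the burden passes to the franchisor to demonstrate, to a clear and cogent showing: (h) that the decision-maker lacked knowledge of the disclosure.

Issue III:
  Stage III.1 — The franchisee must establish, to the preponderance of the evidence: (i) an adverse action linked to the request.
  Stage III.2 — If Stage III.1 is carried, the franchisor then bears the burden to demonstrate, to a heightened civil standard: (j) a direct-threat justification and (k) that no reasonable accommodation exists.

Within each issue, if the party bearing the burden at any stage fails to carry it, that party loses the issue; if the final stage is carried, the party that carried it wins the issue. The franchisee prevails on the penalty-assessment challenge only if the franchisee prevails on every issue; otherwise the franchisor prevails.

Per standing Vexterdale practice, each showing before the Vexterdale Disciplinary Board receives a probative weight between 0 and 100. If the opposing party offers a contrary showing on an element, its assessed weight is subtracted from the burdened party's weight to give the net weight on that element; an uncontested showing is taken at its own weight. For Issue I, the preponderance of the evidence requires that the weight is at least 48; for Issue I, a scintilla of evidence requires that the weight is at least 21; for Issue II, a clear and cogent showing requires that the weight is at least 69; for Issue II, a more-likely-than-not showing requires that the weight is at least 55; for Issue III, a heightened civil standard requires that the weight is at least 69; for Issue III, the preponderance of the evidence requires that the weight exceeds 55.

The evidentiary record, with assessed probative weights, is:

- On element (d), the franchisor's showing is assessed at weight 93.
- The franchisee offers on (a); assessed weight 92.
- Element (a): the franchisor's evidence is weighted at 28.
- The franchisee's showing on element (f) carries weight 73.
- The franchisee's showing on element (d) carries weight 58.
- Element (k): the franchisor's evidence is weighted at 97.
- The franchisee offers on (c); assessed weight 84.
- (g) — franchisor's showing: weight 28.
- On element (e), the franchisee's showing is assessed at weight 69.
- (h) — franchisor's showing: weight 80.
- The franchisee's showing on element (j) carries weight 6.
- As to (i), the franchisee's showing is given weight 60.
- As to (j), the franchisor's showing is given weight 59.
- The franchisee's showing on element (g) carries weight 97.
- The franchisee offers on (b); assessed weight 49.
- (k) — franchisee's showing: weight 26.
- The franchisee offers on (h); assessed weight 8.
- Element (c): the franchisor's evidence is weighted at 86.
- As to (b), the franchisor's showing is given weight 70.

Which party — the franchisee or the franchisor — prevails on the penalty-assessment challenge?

franchisor

— Issue I —
Stage I.1 — burden on franchisee; standard: the preponderance of the evidence (weight is at least 48).
    (a): 92 − 28 = 64 ≥ 48 [met]
  All elements met. The burden passes to the franchisor.
Stage I.2 — burden on franchisor; standard: a scintilla of evidence (weight is at least 21).
    (b): 70 − 49 = 21 ≥ 21 [met]
  All elements met. The franchisor retains the burden for Stage I.3.
Stage I.3 — burden on franchisor; standard: a scintilla of evidence (weight is at least 21).
    (c): 86 − 84 = 2 < 21 [not met]
    (d): 93 − 58 = 35 ≥ 21 [met]
  Stage I.3 not carried; the franchisor fails its burden.
The franchisee prevails on this issue.
— Issue II —
Stage II.1 (franchisee, a more-likely-than-not showing, weight is at least 55): (e) 69 ≥ 55 — meets; (f) 73 ≥ 55 — meets.
  Stage II.1 carried; the burden remains with the franchisee.
Stage II.2 (franchisee, a clear and cogent showing, weight is at least 69): (g) net 97−28=69 ≥ 69 — meets.
  The franchisee carries Stage II.2; the franchisor now bears the burden.
Stage II.3 (franchisor, a clear and cogent showing, weight is at least 69): (h) net 80−8=72 ≥ 69 — meets.
  Stage II.3 carried; the final stage is satisfied.
With every stage satisfied, the franchisor prevails on this issue.
— Issue III —
At Stage III.1 the franchisee must meet the preponderance of the evidence (weight exceeds 55): on (i) the weight is 60, > 55, so (i) meets the standard.
  Stage III.1 is satisfied; the onus moves to the franchisor.
At Stage III.2 the franchisor must meet a heightened civil standard (weight is at least 69): on (j) the weight is 59 less the opposing 6 gives net 53, < 69, so (j) does not meet the standard; on (k) the weight is 97 less the opposing 26 gives net 71, which does reach 69, so (k) meets the standard.
  Stage III.2 not carried; the franchisor fails its burden.
So the franchisee prevails on this issue.
Per-issue: Issue I → franchisee; Issue II → franchisor; Issue III → franchisee. The franchisee must prevail on every issue; overall, the franchisor prevails.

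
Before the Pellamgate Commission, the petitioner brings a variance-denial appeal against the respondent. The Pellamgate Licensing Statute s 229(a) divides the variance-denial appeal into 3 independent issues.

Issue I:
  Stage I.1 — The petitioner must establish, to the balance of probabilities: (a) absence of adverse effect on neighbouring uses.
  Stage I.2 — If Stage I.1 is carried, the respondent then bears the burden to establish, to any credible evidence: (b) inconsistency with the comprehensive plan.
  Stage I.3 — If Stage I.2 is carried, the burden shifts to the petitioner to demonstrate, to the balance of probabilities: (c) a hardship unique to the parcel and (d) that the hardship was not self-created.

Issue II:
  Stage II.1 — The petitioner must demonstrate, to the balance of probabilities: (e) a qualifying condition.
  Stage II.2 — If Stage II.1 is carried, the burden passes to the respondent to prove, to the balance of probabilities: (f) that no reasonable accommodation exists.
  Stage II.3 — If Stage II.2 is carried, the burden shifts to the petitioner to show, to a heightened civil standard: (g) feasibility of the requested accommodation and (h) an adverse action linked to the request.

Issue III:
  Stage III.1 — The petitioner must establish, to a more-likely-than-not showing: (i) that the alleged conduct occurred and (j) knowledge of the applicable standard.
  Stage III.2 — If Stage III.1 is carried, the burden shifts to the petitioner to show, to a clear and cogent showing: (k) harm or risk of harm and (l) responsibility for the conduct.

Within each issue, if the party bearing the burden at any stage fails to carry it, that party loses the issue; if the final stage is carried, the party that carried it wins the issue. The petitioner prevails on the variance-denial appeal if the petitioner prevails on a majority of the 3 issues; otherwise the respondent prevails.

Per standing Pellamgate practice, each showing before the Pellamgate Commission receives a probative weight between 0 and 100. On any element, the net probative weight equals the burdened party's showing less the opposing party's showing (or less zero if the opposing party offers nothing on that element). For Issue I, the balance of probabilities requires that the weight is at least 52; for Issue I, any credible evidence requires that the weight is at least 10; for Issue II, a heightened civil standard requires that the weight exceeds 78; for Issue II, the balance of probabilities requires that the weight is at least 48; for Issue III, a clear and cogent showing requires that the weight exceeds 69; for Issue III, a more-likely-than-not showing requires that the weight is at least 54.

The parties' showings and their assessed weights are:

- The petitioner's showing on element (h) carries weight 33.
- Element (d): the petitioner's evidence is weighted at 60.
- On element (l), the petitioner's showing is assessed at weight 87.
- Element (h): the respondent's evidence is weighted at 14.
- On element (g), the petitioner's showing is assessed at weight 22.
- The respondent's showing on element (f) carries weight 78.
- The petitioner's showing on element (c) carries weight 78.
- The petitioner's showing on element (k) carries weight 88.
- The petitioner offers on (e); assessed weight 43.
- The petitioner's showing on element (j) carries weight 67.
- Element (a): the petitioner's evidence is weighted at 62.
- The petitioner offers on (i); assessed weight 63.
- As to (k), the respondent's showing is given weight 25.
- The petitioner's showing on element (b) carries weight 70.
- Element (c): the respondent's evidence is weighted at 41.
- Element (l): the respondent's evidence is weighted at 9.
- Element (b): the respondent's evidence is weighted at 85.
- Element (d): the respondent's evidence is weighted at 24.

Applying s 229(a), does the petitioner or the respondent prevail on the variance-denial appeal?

— Issue I —
Stage I.1 (petitioner, the balance of probabilities, weight is at least 52): (a) 62 ≥ 52 — meets.
  The petitioner carries Stage I.1; the respondent now bears the burden.
Stage I.2 (respondent, any credible evidence, weight is at least 10): (b) net 85−70=15 ≥ 10 — meets.
  Stage I.2 is satisfied; the onus moves to the petitioner.
Stage I.3 (petitioner, the balance of probabilities, weight is at least 52): (c) net 78−41=37 < 52 — fails; (d) net 60−24=36 < 52 — fails.
  Stage I.3 not carried; the petitioner fails its burden.
The respondent prevails on this issue.
— Issue II —
Stage II.1 — burden on petitioner; standard: the balance of probabilities (weight is at least 48).
    (e): 43 < 48 [not met]
  Stage II.1 not carried; the petitioner fails its burden.
The analysis ends at Stage II.1; the respondent prevails on this issue.
— Issue III —
At Stage III.1 the petitioner must meet a more-likely-than-not showing (weight is at least 54): on (i) the weight is 63, ≥ 54, so (i) meets the standard; on (j) the weight is 67, which does reach 54, so (j) meets the standard.
  All elements met. The petitioner retains the burden for Stage III.2.
At Stage III.2 the petitioner must meet a clear and cogent showing (weight exceeds 69): on (k) the weight is 88 less the opposing 25 gives net 63, which does not exceed 69, so (k) does not meet the standard; on (l) the weight is 87 less the opposing 9 gives net 78, > 69, so (l) meets the standard.
  The petitioner does not carry Stage III.2.
The respondent prevails on this issue.
Per-issue: Issue I → respondent; Issue II → respondent; Issue III → respondent. The petitioner must prevail on a majority of issues; overall, the respondent prevails.

respondent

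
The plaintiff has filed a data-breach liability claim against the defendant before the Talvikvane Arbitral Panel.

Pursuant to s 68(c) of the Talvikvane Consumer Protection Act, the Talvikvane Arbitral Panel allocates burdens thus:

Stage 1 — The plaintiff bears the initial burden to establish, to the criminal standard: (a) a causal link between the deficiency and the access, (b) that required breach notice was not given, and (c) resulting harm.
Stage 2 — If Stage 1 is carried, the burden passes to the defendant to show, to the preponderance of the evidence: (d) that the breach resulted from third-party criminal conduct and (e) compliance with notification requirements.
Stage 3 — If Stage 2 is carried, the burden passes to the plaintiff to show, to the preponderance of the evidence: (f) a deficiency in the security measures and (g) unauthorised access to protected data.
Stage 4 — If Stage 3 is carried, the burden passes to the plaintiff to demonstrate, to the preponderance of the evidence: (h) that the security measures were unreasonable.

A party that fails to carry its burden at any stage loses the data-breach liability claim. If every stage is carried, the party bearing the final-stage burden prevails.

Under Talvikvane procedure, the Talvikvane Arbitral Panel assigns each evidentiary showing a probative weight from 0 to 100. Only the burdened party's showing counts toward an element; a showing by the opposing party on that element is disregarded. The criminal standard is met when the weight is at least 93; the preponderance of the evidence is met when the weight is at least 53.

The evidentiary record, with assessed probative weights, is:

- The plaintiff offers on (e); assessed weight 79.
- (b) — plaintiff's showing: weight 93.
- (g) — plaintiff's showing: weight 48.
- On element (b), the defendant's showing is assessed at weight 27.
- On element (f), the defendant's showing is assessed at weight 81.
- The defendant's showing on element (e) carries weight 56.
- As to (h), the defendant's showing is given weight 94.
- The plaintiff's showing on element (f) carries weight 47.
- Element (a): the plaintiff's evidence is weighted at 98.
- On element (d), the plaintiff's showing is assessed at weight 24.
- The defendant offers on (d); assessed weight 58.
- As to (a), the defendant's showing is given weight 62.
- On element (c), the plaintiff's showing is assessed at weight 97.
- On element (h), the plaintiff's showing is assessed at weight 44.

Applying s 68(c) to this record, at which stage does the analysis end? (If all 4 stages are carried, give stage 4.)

Stage 1 (plaintiff, the criminal standard, weight is at least 93): (a) 98 (defendant's 62 disregarded) ≥ 93 — meets; (b) 93 (defendant's 27 disregarded) ≥ 93 — meets; (c) 97 ≥ 93 — meets.
  Stage 1 carried; the burden shifts to the defendant.
Stage 2 (defendant, the preponderance of the evidence, weight is at least 53): (d) 58 (plaintiff's 24 disregarded) ≥ 53 — meets; (e) 56 (plaintiff's 79 disregarded) ≥ 53 — meets.
  All elements met. The burden passes to the plaintiff.
Stage 3 (plaintiff, the preponderance of the evidence, weight is at least 53): (f) 47 (defendant's 81 disregarded) < 53 — fails; (g) 48 < 53 — fails.
  Stage 3 not carried; the plaintiff fails its burden.
The defendant prevails.

stage 3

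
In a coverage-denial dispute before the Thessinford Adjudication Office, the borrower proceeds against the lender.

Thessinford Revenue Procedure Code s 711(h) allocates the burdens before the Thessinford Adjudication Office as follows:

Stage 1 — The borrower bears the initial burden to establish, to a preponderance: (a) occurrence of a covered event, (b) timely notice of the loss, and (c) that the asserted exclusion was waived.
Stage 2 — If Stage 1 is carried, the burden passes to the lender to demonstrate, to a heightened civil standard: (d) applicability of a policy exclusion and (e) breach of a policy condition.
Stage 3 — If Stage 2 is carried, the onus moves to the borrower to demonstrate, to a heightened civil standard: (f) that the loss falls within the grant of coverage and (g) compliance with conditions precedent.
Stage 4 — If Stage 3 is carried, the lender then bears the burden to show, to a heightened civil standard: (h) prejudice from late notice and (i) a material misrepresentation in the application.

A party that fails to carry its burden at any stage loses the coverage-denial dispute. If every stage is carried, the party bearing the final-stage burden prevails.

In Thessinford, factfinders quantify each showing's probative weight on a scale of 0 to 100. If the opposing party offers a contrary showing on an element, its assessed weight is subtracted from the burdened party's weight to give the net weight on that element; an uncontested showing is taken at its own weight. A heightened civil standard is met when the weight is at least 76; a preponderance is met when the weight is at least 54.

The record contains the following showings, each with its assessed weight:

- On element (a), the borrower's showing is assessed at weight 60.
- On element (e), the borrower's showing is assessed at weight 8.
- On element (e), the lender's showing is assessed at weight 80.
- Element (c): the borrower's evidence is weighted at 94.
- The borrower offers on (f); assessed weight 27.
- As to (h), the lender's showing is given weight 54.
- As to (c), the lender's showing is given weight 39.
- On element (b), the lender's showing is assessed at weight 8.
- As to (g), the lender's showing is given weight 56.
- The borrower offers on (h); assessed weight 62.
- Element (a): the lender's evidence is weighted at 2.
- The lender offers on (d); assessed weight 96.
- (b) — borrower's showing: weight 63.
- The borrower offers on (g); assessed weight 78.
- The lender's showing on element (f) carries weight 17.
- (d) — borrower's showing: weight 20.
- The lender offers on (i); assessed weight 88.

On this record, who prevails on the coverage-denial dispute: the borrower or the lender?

borrower

Stage 1 — burden on borrower; standard: a preponderance (weight is at least 54).
    (a): 60 − 2 = 58 ≥ 54 [met]
    (b): 63 − 8 = 55 ≥ 54 [met]
    (c): 94 − 39 = 55 ≥ 54 [met]
  All elements met. The burden passes to the lender.
Stage 2 — burden on lender; standard: a heightened civil standard (weight is at least 76).
    (d): 96 − 20 = 76 ≥ 76 [met]
    (e): 80 − 8 = 72 < 76 [not met]
  Not every element is met, so the lender fails to carry Stage 2.
The analysis ends at Stage 2; the borrower prevails.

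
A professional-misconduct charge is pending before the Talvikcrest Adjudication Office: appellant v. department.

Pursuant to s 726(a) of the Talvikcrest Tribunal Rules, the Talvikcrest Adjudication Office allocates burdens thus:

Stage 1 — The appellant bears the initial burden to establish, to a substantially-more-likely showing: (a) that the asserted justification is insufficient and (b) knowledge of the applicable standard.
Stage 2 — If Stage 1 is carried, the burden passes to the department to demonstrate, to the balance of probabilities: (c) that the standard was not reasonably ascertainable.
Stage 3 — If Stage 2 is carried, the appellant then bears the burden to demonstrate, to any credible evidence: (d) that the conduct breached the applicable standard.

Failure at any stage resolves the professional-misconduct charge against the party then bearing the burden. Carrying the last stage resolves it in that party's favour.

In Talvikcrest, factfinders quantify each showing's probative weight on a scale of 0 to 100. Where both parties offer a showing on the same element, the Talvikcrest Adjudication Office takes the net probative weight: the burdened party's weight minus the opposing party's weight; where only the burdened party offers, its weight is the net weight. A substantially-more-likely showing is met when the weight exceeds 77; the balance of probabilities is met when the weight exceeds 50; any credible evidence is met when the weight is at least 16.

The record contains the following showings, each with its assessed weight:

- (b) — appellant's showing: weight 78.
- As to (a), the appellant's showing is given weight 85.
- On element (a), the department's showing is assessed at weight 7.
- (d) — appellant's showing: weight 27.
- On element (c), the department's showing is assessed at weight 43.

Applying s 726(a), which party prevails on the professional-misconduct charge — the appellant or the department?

Stage 1 (appellant, a substantially-more-likely showing, weight exceeds 77): (a) net 85−7=78 > 77 — meets; (b) 78 > 77 — meets.
  The appellant carries Stage 1; the department now bears the burden.
Stage 2 (department, the balance of probabilities, weight exceeds 50): (c) 43 ≤ 50 — fails.
  Stage 2 not carried; the department fails its burden.
The analysis ends at Stage 2; the appellant prevails.

appellant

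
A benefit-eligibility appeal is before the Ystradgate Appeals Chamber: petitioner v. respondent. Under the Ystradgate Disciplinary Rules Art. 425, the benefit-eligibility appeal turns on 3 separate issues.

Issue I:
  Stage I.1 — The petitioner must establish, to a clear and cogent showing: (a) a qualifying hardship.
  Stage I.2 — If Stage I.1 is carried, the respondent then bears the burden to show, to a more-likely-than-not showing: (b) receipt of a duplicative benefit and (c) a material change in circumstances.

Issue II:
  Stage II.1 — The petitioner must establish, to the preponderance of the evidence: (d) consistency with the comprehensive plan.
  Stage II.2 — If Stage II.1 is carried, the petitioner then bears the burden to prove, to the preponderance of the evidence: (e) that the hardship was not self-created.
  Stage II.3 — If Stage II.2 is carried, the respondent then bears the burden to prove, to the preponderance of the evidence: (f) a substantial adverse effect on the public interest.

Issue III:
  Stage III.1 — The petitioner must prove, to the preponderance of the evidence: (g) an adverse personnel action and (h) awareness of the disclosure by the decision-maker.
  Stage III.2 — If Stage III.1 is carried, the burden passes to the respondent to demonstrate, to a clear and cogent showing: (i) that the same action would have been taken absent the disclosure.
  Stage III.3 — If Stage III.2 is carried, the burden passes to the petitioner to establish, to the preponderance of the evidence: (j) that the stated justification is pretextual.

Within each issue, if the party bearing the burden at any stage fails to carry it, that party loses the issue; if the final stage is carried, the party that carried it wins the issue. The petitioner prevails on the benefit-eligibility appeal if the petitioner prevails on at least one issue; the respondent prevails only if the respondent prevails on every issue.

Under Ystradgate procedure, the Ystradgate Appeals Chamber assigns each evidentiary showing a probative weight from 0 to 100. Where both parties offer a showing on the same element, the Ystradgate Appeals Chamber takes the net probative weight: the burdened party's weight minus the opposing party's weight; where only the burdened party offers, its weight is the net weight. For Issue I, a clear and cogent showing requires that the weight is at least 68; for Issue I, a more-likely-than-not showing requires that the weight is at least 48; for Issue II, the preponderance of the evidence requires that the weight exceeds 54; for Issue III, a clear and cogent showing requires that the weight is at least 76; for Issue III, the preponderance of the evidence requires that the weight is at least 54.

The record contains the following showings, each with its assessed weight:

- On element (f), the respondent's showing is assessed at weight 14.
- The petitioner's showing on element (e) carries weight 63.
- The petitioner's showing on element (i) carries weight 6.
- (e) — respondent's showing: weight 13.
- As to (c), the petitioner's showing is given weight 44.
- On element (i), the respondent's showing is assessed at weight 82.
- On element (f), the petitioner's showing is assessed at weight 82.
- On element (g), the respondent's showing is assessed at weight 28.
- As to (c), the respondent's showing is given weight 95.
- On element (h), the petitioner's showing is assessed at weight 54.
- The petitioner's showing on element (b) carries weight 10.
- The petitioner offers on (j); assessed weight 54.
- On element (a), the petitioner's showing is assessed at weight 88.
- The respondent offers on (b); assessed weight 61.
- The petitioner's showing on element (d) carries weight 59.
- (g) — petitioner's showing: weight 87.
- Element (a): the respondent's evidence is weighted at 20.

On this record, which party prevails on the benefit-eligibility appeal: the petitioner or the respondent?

— Issue I —
Stage I.1 — burden on petitioner; standard: a clear and cogent showing (weight is at least 68).
    (a): 88 − 20 = 68 ≥ 68 [met]
  Stage I.1 is satisfied; the onus moves to the respondent.
Stage I.2 — burden on respondent; standard: a more-likely-than-not showing (weight is at least 48).
    (b): 61 − 10 = 51 ≥ 48 [met]
    (c): 95 − 44 = 51 ≥ 48 [met]
  Stage I.2 carried; the final stage is satisfied.
All stages carried — the respondent prevails on this issue.
— Issue II —
Stage II.1 — burden on petitioner; standard: the preponderance of the evidence (weight exceeds 54).
    (d): 59 > 54 [met]
  All elements met. The petitioner retains the burden for Stage II.2.
Stage II.2 — burden on petitioner; standard: the preponderance of the evidence (weight exceeds 54).
    (e): 63 − 13 = 50 ≤ 54 [not met]
  Not every element is met, so the petitioner fails to carry Stage II.2.
The respondent prevails on this issue.
— Issue III —
Stage III.1 — burden on petitioner; standard: the preponderance of the evidence (weight is at least 54).
    (g): 87 − 28 = 59 ≥ 54 [met]
    (h): 54 ≥ 54 [met]
  Stage III.1 carried; the burden shifts to the respondent.
Stage III.2 — burden on respondent; standard: a clear and cogent showing (weight is at least 76).
    (i): 82 − 6 = 76 ≥ 76 [met]
  All elements met. The burden passes to the petitioner.
Stage III.3 — burden on petitioner; standard: the preponderance of the evidence (weight is at least 54).
    (j): 54 ≥ 54 [met]
  Stage III.3 carried; the final stage is satisfied.
With every stage satisfied, the petitioner prevails on this issue.
Per-issue: Issue I → respondent; Issue II → respondent; Issue III → petitioner. The petitioner must prevail on at least one issue; overall, the petitioner prevails.

petitioner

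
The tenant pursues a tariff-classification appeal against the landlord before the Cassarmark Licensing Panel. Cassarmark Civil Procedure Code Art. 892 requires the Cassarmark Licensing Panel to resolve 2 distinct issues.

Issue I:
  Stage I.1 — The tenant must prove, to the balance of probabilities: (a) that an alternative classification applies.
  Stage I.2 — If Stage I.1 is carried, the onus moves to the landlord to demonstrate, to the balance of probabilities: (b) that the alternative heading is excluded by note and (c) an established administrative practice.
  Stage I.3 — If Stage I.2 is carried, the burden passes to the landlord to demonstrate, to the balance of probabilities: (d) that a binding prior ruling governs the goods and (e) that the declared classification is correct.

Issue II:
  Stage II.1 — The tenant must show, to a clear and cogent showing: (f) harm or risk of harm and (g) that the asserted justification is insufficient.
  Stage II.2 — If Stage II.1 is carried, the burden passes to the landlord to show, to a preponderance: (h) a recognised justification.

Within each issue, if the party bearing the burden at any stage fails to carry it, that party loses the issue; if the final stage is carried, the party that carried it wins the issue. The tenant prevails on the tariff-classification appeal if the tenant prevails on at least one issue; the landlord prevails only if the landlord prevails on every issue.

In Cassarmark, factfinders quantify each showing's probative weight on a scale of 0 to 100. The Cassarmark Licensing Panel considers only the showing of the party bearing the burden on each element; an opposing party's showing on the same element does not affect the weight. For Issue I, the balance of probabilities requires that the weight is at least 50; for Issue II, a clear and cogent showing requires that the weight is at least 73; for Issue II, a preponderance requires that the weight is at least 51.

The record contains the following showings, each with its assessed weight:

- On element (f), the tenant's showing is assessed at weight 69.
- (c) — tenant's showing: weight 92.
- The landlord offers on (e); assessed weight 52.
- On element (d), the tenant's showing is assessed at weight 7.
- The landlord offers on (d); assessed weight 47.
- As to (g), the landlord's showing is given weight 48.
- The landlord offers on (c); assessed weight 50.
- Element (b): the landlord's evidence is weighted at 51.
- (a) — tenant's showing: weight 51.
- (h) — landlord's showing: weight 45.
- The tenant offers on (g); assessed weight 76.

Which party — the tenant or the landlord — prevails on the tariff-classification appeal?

tenant

— Issue I —
At Stage I.1 the tenant must meet the balance of probabilities (weight is at least 50): on (a) the weight is 51, ≥ 50, so (a) meets the standard.
  Stage I.1 is satisfied; the onus moves to the landlord.
At Stage I.2 the landlord must meet the balance of probabilities (weight is at least 50): on (b) the weight is 51, which does reach 50, so (b) meets the standard; on (c) the weight is 50 (the tenant's 92 is given no effect), which does reach 50, so (c) meets the standard.
  Stage I.2 is satisfied; the landlord continues to bear the burden.
At Stage I.3 the landlord must meet the balance of probabilities (weight is at least 50): on (d) the weight is 47 (the tenant's 7 is given no effect), which does not reach 50, so (d) does not meet the standard; on (e) the weight is 52, which does reach 50, so (e) meets the standard.
  Not every element is met, so the landlord fails to carry Stage I.3.
So the tenant prevails on this issue.
— Issue II —
Stage II.1 — burden on tenant; standard: a clear and cogent showing (weight is at least 73).
    (f): 69 < 73 [not met]
    (g): 76 (landlord's 48 disregarded) ≥ 73 [met]
  Not every element is met, so the tenant fails to carry Stage II.1.
The analysis ends at Stage II.1; the landlord prevails on this issue.
Per-issue: Issue I → tenant; Issue II → landlord. The tenant must prevail on at least one issue; overall, the tenant prevails.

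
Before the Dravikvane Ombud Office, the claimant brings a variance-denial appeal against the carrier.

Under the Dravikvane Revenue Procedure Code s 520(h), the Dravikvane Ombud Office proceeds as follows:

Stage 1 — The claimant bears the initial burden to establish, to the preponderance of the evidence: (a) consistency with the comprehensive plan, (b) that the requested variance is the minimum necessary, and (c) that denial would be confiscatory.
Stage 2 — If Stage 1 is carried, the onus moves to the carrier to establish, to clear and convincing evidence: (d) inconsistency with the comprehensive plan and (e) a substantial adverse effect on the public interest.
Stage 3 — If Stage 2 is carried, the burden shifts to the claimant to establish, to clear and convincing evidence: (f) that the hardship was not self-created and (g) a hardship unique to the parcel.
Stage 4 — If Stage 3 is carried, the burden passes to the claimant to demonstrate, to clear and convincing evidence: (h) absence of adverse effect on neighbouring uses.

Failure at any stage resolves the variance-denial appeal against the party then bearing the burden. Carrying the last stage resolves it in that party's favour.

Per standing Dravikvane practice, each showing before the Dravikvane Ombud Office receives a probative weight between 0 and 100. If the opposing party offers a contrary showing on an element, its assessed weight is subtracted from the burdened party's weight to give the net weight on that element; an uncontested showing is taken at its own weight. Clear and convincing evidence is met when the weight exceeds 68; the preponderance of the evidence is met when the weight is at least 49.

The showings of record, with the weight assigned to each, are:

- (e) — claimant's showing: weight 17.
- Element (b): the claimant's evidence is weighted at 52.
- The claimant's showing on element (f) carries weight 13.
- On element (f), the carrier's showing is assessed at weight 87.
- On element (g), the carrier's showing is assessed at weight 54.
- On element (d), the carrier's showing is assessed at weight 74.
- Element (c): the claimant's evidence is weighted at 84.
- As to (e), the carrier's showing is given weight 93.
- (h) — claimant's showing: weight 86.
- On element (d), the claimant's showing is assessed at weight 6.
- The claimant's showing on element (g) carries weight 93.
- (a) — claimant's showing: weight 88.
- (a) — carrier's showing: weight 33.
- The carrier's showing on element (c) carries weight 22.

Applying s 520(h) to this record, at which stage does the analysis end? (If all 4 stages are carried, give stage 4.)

stage 2

At Stage 1 the claimant must meet the preponderance of the evidence (weight is at least 49): on (a) the weight is 88 less the opposing 33 gives net 55, which does reach 49, so (a) meets the standard; on (b) the weight is 52, ≥ 49, so (b) meets the standard; on (c) the weight is 84 less the opposing 22 gives net 62, ≥ 49, so (c) meets the standard.
  All elements met. The burden passes to the carrier.
At Stage 2 the carrier must meet clear and convincing evidence (weight exceeds 68): on (d) the weight is 74 less the opposing 6 gives net 68, which does not exceed 68, so (d) does not meet the standard; on (e) the weight is 93 less the opposing 17 gives net 76, which does exceed 68, so (e) meets the standard.
  The carrier does not carry Stage 2.
So the claimant prevails.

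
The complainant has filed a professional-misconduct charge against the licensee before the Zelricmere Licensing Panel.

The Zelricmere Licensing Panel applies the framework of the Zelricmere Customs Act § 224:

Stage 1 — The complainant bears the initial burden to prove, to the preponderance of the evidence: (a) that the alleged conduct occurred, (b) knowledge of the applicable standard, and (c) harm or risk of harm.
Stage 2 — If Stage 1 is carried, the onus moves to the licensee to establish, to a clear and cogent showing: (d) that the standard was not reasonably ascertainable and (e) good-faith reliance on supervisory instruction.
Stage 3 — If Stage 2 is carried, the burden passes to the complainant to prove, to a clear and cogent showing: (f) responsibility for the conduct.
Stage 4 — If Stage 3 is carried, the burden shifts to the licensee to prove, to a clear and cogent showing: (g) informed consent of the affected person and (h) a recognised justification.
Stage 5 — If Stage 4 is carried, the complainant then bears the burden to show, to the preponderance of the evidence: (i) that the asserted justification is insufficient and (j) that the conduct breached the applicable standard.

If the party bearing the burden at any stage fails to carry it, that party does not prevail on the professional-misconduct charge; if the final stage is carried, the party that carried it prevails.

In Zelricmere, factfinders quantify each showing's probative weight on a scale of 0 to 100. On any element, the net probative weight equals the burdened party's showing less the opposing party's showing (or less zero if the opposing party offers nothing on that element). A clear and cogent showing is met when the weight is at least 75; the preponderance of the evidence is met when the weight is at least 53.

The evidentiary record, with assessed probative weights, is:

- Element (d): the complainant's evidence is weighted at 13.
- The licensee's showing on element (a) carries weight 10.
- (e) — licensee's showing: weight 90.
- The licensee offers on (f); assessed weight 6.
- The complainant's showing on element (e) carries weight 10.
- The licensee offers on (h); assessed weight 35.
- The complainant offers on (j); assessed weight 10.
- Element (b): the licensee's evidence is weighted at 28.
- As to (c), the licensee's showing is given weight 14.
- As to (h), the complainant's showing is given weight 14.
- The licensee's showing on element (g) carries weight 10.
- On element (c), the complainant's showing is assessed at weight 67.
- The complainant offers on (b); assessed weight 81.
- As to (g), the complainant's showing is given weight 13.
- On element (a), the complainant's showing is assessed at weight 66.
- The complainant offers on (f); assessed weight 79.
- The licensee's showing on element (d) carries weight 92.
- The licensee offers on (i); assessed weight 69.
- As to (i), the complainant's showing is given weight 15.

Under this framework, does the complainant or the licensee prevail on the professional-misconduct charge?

licensee

Stage 1 (complainant, the preponderance of the evidence, weight is at least 53): (a) net 66−10=56 ≥ 53 — meets; (b) net 81−28=53 ≥ 53 — meets; (c) net 67−14=53 ≥ 53 — meets.
  Stage 1 is satisfied; the onus moves to the licensee.
Stage 2 (licensee, a clear and cogent showing, weight is at least 75): (d) net 92−13=79 ≥ 75 — meets; (e) net 90−10=80 ≥ 75 — meets.
  Stage 2 is satisfied; the onus moves to the complainant.
Stage 3 (complainant, a clear and cogent showing, weight is at least 75): (f) net 79−6=73 < 75 — fails.
  The complainant does not carry Stage 3.
The analysis ends at Stage 3; the licensee prevails.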